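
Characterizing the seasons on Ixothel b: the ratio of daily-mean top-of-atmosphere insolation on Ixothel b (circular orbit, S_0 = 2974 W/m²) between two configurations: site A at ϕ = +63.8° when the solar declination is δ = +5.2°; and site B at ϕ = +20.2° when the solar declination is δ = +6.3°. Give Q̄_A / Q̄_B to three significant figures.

— Configuration A (ϕ=+63.8°):
cos h₀ = −tan(+63.8°) tan(+5.200°) = -0.1850, h₀ = 1.7568 rad.
Bracket: h₀ sin ϕ sin δ + cos ϕ cos δ sin h₀ = 1.7568×0.89726×0.09063 + 0.44151×0.99588×0.98275 = 0.142861 + 0.432106 = 0.574967.
Q̄ = (S_0/π) × [bracket] = (2974/π) × 0.574967 = 544.29 W/m².
— Configuration B (ϕ=+20.2°):
cos h₀ = −tan(+20.2°) tan(+6.300°) = -0.0406, h₀ = 1.6114 rad.
Bracket: h₀ sin ϕ sin δ + cos ϕ cos δ sin h₀ = 1.6114×0.34530×0.10973 + 0.93849×0.99396×0.99917 = 0.061056 + 0.932047 = 0.993103.
Q̄ = (S_0/π) × [bracket] = (2974/π) × 0.993103 = 940.12 W/m².
Ratio Q̄_A / Q̄_B = 544.29 / 940.12 = 0.5790.

Q̄_A / Q̄_B ≈ 0.579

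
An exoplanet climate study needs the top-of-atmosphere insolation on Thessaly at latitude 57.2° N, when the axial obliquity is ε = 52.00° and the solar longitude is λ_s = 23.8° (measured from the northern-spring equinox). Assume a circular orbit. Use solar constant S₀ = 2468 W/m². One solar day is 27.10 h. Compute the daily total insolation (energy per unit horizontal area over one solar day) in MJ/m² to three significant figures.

Solar declination: sin δ = sin ε · sin λ_s = sin 52.00° × sin 23.8° = 0.31800, so δ = +18.542°.
cos H₀ = −tan(+57.2°) tan(+18.542°) = -0.5205, H₀ = 2.1182 rad.
Bracket: H₀ sin φ sin δ + cos φ cos δ sin H₀ = 2.1182×0.84057×0.31800 + 0.54171×0.94809×0.85389 = 0.566198 + 0.438549 = 1.004747.
Q̄ = (S₀/π) × [bracket] = (2468/π) × 1.004747 = 789.32 W/m².
Daily total = Q̄ × 27.10 h × 3600 s/h = 789.32 × 27.10 × 3600 / 10⁶ = 77.01 MJ/m².

77.0 MJ/m²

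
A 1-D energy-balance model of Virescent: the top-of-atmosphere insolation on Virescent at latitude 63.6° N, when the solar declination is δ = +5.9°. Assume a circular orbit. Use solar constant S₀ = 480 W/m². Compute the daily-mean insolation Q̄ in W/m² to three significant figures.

Q̄ ≈ 91.1 W/m²

cos H₀ = −tan(+63.6°) tan(+5.900°) = -0.2082, H₀ = 1.7805 rad.
Bracket: H₀ sin φ sin δ + cos φ cos δ sin H₀ = 1.7805×0.89571×0.10279 + 0.44464×0.99470×0.97809 = 0.163931 + 0.432593 = 0.596524.
Q̄ = (S₀/π) × [bracket] = (480/π) × 0.596524 = 91.14 W/m².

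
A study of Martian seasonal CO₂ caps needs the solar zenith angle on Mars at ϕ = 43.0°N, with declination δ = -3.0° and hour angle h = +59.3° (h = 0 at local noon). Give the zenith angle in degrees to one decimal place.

θ_z = 70.3°

cos θ_z = sin ϕ sin δ + cos ϕ cos δ cos h = -0.035693 + 0.372876 = 0.337183.
θ_z = arccos(0.337183) = 70.3°.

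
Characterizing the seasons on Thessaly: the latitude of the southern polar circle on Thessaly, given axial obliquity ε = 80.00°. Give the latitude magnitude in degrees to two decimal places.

The polar circle is the lowest latitude that experiences at least one full rotation of continuous darkness at the northern-summer solstice; it lies at |φ| = 90° − ε = 90° − 80.00° = 10.00°.

10.00°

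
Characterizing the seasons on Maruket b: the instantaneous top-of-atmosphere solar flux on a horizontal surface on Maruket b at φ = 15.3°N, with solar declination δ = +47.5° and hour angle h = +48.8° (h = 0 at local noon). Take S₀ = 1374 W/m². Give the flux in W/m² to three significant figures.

857 W/m²

cos θ_z = sin φ sin δ + cos φ cos δ cos h = 0.194548 + 0.429232 = 0.623780.
Flux = S₀ · cos θ_z = 1374 × 0.623780 = 857.1 W/m².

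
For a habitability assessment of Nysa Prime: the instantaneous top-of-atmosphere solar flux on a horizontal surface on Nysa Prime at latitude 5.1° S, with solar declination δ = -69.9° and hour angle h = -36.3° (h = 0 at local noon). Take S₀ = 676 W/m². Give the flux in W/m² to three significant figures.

cos θ_z = sin φ sin δ + cos φ cos δ cos h = 0.083480 + 0.275869 = 0.359349.
Flux = S₀ · cos θ_z = 676 × 0.359349 = 242.9 W/m².

243 W/m²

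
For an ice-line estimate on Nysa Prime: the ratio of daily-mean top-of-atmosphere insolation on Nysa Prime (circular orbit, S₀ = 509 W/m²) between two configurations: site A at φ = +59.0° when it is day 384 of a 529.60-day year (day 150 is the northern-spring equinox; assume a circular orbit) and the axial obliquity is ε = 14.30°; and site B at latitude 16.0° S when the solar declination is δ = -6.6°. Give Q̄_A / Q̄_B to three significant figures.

— Configuration A (φ=+59.0°):
Solar longitude: λ_s = 360° × (384 − 150)/529.60 = 159.063°.
sin δ = sin 14.30° × sin 159.063° = 0.08826, so δ = +5.064°.
cos H₀ = −tan(+59.0°) tan(+5.064°) = -0.1475, H₀ = 1.7188 rad.
Bracket: H₀ sin φ sin δ + cos φ cos δ sin H₀ = 1.7188×0.85717×0.08826 + 0.51504×0.99610×0.98907 = 0.130034 + 0.507424 = 0.637458.
Q̄ = (S₀/π) × [bracket] = (509/π) × 0.637458 = 103.28 W/m².
— Configuration B (φ=-16.0°):
cos H₀ = −tan(-16.0°) tan(-6.600°) = -0.0332, H₀ = 1.6040 rad.
Bracket: H₀ sin φ sin δ + cos φ cos δ sin H₀ = 1.6040×-0.27564×-0.11494 + 0.96126×0.99337×0.99945 = 0.050818 + 0.954362 = 1.005180.
Q̄ = (S₀/π) × [bracket] = (509/π) × 1.005180 = 162.86 W/m².
Ratio Q̄_A / Q̄_B = 103.28 / 162.86 = 0.6342.

Q̄_A / Q̄_B ≈ 0.634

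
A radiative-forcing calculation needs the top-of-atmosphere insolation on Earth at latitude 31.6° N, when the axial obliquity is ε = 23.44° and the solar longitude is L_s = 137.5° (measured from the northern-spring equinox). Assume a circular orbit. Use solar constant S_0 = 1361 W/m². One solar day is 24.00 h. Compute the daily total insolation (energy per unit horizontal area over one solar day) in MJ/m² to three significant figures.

Solar declination: sin δ = sin ε · sin L_s = sin 23.44° × sin 137.5° = 0.26874, so δ = +15.589°.
cos h₀ = −tan(+31.6°) tan(+15.589°) = -0.1716, h₀ = 1.7433 rad.
Bracket: h₀ sin ϕ sin δ + cos ϕ cos δ sin h₀ = 1.7433×0.52399×0.26874 + 0.85173×0.96321×0.98516 = 0.245486 + 0.808220 = 1.053706.
Q̄ = (S_0/π) × [bracket] = (1361/π) × 1.053706 = 456.49 W/m².
Daily total = Q̄ × 24.00 h × 3600 s/h = 456.49 × 24.00 × 3600 / 10⁶ = 39.44 MJ/m².

39.4 MJ/m²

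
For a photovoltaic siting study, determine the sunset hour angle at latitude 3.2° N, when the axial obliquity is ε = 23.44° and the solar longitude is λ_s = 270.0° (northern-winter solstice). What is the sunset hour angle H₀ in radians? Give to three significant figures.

H₀ = 1.55 rad

Solar declination: sin δ = sin ε · sin λ_s = sin 23.44° × sin 270.0° = -0.39779, so δ = -23.440°.
cos H₀ = −tan φ · tan δ = −tan(+3.2°) × tan(-23.440°) = 0.0242, so H₀ = 1.5466 rad = 88.61°.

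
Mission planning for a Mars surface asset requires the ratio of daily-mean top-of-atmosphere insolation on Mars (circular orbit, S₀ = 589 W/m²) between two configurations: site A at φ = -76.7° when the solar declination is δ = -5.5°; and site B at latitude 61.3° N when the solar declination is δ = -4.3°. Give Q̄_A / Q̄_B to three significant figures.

— Configuration A (φ=-76.7°):
cos H₀ = −tan(-76.7°) tan(-5.500°) = -0.4073, H₀ = 1.9903 rad.
Bracket: H₀ sin φ sin δ + cos φ cos δ sin H₀ = 1.9903×-0.97318×-0.09585 + 0.23005×0.99540×0.91328 = 0.185654 + 0.209134 = 0.394788.
Q̄ = (S₀/π) × [bracket] = (589/π) × 0.394788 = 74.017 W/m².
— Configuration B (φ=+61.3°):
cos H₀ = −tan(+61.3°) tan(-4.300°) = 0.1373, H₀ = 1.4330 rad.
Bracket: H₀ sin φ sin δ + cos φ cos δ sin H₀ = 1.4330×0.87715×-0.07498 + 0.48022×0.99719×0.99052 = -0.094247 + 0.474331 = 0.380084.
Q̄ = (S₀/π) × [bracket] = (589/π) × 0.380084 = 71.260 W/m².
Ratio Q̄_A / Q̄_B = 74.017 / 71.260 = 1.039.

Q̄_A / Q̄_B ≈ 1.04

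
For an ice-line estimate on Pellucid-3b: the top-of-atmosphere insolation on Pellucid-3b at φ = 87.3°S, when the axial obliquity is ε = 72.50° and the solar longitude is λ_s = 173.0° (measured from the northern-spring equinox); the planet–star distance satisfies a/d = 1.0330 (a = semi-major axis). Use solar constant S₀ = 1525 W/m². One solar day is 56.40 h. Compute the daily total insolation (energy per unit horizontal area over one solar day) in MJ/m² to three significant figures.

Solar declination: sin δ = sin ε · sin λ_s = sin 72.50° × sin 173.0° = 0.11623, so δ = +6.675°.
cos H₀ = −tan(-87.3°) tan(+6.675°) = 2.4814 ≥ 1 ⇒ polar night, H₀ = 0 and Q̄ = 0.
Inverse-square distance factor (a/d)² = 1.0330² = 1.067089.
Daily total = Q̄ × 56.40 h × 3600 s/h = 0.00 MJ/m².

0.00 MJ/m²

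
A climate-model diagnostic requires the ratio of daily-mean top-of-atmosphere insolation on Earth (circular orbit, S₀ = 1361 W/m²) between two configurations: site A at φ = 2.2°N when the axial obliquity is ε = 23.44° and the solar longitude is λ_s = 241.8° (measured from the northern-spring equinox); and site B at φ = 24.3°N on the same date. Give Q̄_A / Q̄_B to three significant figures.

— Configuration A (φ=+2.2°):
Solar declination: sin δ = sin ε · sin λ_s = sin 23.44° × sin 241.8° = -0.35057, so δ = -20.522°.
cos H₀ = −tan(+2.2°) tan(-20.522°) = 0.0144, H₀ = 1.5564 rad.
Bracket: H₀ sin φ sin δ + cos φ cos δ sin H₀ = 1.5564×0.03839×-0.35057 + 0.99926×0.93654×0.99990 = -0.020947 + 0.935753 = 0.914806.
Q̄ = (S₀/π) × [bracket] = (1361/π) × 0.914806 = 396.31 W/m².
— Configuration B (φ=+24.3°):
cos H₀ = −tan(+24.3°) tan(-20.522°) = 0.1690, H₀ = 1.4010 rad.
Bracket: H₀ sin φ sin δ + cos φ cos δ sin H₀ = 1.4010×0.41151×-0.35057 + 0.91140×0.93654×0.98561 = -0.202113 + 0.841280 = 0.639167.
Q̄ = (S₀/π) × [bracket] = (1361/π) × 0.639167 = 276.90 W/m².
Ratio Q̄_A / Q̄_B = 396.31 / 276.90 = 1.431.

Q̄_A / Q̄_B ≈ 1.43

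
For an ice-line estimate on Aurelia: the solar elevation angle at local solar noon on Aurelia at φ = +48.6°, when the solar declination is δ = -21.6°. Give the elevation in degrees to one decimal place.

19.8°

At local noon the hour angle is zero, so the zenith angle equals |φ − δ| = |+48.6° − (-21.600°)| = 70.200°.
Elevation = 90° − 70.200° = 19.8°.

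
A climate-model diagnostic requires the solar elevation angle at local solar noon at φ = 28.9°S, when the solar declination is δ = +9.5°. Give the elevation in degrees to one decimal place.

51.6°

At local noon the hour angle is zero, so the zenith angle equals |φ − δ| = |-28.9° − (+9.500°)| = 38.400°.
Elevation = 90° − 38.400° = 51.6°.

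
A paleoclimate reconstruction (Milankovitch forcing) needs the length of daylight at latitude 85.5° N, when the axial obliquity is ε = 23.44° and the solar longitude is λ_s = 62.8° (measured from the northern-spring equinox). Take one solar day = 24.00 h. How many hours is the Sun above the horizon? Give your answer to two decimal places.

24.00 h

Solar declination: sin δ = sin ε · sin λ_s = sin 23.44° × sin 62.8° = 0.35380, so δ = +20.720°.
Sunrise equation: cos H₀ = −tan φ · tan δ = -4.8063 ≤ −1, so the Sun never sets (polar day) and H₀ = π.
Daylight = 2H₀/(2π) × 24.00 h = (3.1416/π) × 24.00 = 24.00 h.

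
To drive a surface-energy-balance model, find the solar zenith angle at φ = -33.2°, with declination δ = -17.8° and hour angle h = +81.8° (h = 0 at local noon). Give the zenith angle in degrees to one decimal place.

θ_z = 73.7°

cos θ_z = sin φ sin δ + cos φ cos δ cos h = 0.167388 + 0.113634 = 0.281022.
θ_z = arccos(0.281022) = 73.7°.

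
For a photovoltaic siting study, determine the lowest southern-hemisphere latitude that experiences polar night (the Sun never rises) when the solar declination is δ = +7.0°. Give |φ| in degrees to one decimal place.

|φ| = 83.0°

Polar night requires cos H₀ = −tan φ tan δ ≥ 1, i.e. tan φ tan δ ≤ −1.
The boundary is |tan φ| · |tan δ| = 1, so |φ| = 90° − |δ| = 90° − 7.0° = 83.0° in the southern hemisphere.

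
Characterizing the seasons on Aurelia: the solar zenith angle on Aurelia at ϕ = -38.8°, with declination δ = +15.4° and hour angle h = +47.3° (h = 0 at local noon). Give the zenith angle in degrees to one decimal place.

θ_z = 69.9°

cos θ_z = sin ϕ sin δ + cos ϕ cos δ cos h = -0.166398 + 0.509539 = 0.343141.
θ_z = arccos(0.343141) = 69.9°.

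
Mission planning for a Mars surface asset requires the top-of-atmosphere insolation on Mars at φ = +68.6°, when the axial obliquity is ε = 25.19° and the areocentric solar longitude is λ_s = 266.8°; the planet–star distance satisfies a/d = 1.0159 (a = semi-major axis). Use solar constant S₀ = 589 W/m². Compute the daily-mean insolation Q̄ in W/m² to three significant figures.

sin δ = sin 25.19° × sin 266.8° = -0.42496, so δ = -25.148°.
cos H₀ = −tan(+68.6°) tan(-25.148°) = 1.1979 ≥ 1 ⇒ polar night, H₀ = 0 and Q̄ = 0.
Inverse-square distance factor (a/d)² = 1.0159² = 1.032053.

Q̄ ≈ 0.00 W/m²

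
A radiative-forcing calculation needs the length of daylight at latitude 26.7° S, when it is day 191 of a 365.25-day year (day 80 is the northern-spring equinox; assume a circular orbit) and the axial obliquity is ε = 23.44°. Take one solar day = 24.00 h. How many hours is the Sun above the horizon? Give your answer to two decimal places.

Solar longitude: L_s = 360° × (191 − 80)/365.25 = 109.405°.
sin δ = sin 23.44° × sin 109.405° = 0.37519, so δ = +22.036°.
cos h₀ = −tan ϕ · tan δ = −tan(-26.7°) × tan(+22.036°) = 0.2036, so h₀ = 1.3658 rad = 78.25°.
Daylight = 2h₀/(2π) × 24.00 h = (1.3658/π) × 24.00 = 10.43 h.

10.43 h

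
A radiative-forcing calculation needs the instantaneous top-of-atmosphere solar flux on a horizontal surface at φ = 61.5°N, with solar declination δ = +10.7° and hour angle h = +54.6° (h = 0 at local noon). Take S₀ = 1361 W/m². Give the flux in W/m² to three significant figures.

cos θ_z = sin φ sin δ + cos φ cos δ cos h = 0.163167 + 0.271603 = 0.434770.
Flux = S₀ · cos θ_z = 1361 × 0.434770 = 591.7 W/m².

592 W/m²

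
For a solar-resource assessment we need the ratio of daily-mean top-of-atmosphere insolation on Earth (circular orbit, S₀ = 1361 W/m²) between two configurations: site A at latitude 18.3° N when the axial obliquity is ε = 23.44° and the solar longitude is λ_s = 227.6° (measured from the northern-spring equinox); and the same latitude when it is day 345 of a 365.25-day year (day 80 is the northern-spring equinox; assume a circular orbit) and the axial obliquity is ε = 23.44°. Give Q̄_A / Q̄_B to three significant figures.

Q̄_A / Q̄_B ≈ 1.12

— Configuration A (φ=+18.3°):
Solar declination: sin δ = sin ε · sin λ_s = sin 23.44° × sin 227.6° = -0.29375, so δ = -17.083°.
cos H₀ = −tan(+18.3°) tan(-17.083°) = 0.1016, H₀ = 1.4690 rad.
Bracket: H₀ sin φ sin δ + cos φ cos δ sin H₀ = 1.4690×0.31399×-0.29375 + 0.94943×0.95588×0.99482 = -0.135493 + 0.902840 = 0.767347.
Q̄ = (S₀/π) × [bracket] = (1361/π) × 0.767347 = 332.43 W/m².
— Configuration B (φ=+18.3°):
Solar longitude: λ_s = 360° × (345 − 80)/365.25 = 261.191°.
sin δ = sin 23.44° × sin 261.191° = -0.39310, so δ = -23.147°.
cos H₀ = −tan(+18.3°) tan(-23.147°) = 0.1414, H₀ = 1.4289 rad.
Bracket: H₀ sin φ sin δ + cos φ cos δ sin H₀ = 1.4289×0.31399×-0.39310 + 0.94943×0.91950×0.98995 = -0.176368 + 0.864227 = 0.687859.
Q̄ = (S₀/π) × [bracket] = (1361/π) × 0.687859 = 297.99 W/m².
Ratio Q̄_A / Q̄_B = 332.43 / 297.99 = 1.116.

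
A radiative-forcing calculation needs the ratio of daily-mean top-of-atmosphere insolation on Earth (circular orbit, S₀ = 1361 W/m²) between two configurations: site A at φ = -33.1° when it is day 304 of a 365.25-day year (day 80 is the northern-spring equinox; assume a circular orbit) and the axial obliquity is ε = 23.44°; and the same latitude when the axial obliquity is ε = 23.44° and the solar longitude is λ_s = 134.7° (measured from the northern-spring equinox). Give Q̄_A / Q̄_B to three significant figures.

— Configuration A (φ=-33.1°):
Solar longitude: λ_s = 360° × (304 − 80)/365.25 = 220.780°.
sin δ = sin 23.44° × sin 220.780° = -0.25982, so δ = -15.059°.
cos H₀ = −tan(-33.1°) tan(-15.059°) = -0.1754, H₀ = 1.7471 rad.
Bracket: H₀ sin φ sin δ + cos φ cos δ sin H₀ = 1.7471×-0.54610×-0.25982 + 0.83772×0.96566×0.98450 = 0.247892 + 0.796414 = 1.044306.
Q̄ = (S₀/π) × [bracket] = (1361/π) × 1.044306 = 452.41 W/m².
— Configuration B (φ=-33.1°):
Solar declination: sin δ = sin ε · sin λ_s = sin 23.44° × sin 134.7° = 0.28275, so δ = +16.424°.
cos H₀ = −tan(-33.1°) tan(+16.424°) = 0.1922, H₀ = 1.3774 rad.
Bracket: H₀ sin φ sin δ + cos φ cos δ sin H₀ = 1.3774×-0.54610×0.28275 + 0.83772×0.95919×0.98136 = -0.212684 + 0.788555 = 0.575871.
Q̄ = (S₀/π) × [bracket] = (1361/π) × 0.575871 = 249.48 W/m².
Ratio Q̄_A / Q̄_B = 452.41 / 249.48 = 1.813.

Q̄_A / Q̄_B ≈ 1.81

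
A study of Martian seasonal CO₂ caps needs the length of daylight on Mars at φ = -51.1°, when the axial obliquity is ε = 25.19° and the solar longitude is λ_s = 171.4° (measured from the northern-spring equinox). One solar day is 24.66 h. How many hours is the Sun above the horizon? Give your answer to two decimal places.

Solar declination: sin δ = sin ε · sin λ_s = sin 25.19° × sin 171.4° = 0.06365, so δ = +3.649°.
cos H₀ = −tan φ · tan δ = −tan(-51.1°) × tan(+3.649°) = 0.0790, so H₀ = 1.4917 rad = 85.47°.
Daylight = 2H₀/(2π) × 24.66 h = (1.4917/π) × 24.66 = 11.71 h.

11.71 h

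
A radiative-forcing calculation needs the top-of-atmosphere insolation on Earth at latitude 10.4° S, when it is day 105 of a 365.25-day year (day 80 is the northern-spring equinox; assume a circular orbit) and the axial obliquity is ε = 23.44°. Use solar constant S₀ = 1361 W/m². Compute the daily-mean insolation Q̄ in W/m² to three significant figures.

Solar longitude: λ_s = 360° × (105 − 80)/365.25 = 24.641°.
sin δ = sin 23.44° × sin 24.641° = 0.16585, so δ = +9.547°.
cos H₀ = −tan(-10.4°) tan(+9.547°) = 0.0309, H₀ = 1.5399 rad.
Bracket: H₀ sin φ sin δ + cos φ cos δ sin H₀ = 1.5399×-0.18052×0.16585 + 0.98357×0.98615×0.99952 = -0.046103 + 0.969482 = 0.923379.
Q̄ = (S₀/π) × [bracket] = (1361/π) × 0.923379 = 400.0 W/m².

Q̄ ≈ 400 W/m²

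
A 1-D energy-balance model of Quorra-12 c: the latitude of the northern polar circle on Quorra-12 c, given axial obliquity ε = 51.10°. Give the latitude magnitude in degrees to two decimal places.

38.90°

The polar circle is the lowest latitude that experiences at least one full rotation of continuous daylight at the northern-summer solstice; it lies at |ϕ| = 90° − ε = 90° − 51.10° = 38.90°.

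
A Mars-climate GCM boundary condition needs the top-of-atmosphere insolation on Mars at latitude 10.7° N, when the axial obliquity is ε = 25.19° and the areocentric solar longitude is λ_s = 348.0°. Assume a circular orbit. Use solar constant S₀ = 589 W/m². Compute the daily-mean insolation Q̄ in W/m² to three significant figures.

Q̄ ≈ 179 W/m²

sin δ = sin 25.19° × sin 348.0° = -0.08849, so δ = -5.077°.
cos H₀ = −tan(+10.7°) tan(-5.077°) = 0.0168, H₀ = 1.5540 rad.
Bracket: H₀ sin φ sin δ + cos φ cos δ sin H₀ = 1.5540×0.18567×-0.08849 + 0.98261×0.99608×0.99986 = -0.025532 + 0.978621 = 0.953089.
Q̄ = (S₀/π) × [bracket] = (589/π) × 0.953089 = 178.7 W/m².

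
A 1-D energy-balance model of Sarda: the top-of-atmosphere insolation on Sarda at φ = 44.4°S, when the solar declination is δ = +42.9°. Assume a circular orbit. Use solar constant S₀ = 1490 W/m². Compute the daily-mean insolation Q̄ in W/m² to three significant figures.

Q̄ ≈ 6.35 W/m²

cos H₀ = −tan(-44.4°) tan(+42.900°) = 0.9100, H₀ = 0.4275 rad.
Bracket: H₀ sin φ sin δ + cos φ cos δ sin H₀ = 0.4275×-0.69966×0.68072 + 0.71447×0.73254×0.41462 = -0.203607 + 0.217003 = 0.013396.
Q̄ = (S₀/π) × [bracket] = (1490/π) × 0.013396 = 6.353 W/m².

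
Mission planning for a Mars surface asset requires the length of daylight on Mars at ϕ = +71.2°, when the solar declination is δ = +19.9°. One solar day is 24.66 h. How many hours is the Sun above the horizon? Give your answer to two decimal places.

Sunrise equation: cos h₀ = −tan ϕ · tan δ = -1.0634 ≤ −1, so the Sun never sets (polar day) and h₀ = π.
Daylight = 2h₀/(2π) × 24.66 h = (3.1416/π) × 24.66 = 24.66 h.

24.66 h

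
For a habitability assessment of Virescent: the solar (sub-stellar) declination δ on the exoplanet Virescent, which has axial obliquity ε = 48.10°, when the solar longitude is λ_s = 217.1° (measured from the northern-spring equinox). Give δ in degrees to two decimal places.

sin δ = sin ε · sin λ_s = sin 48.10° × sin 217.1° = -0.448975.
δ = arcsin(-0.448975) = -26.68°.

δ = -26.68°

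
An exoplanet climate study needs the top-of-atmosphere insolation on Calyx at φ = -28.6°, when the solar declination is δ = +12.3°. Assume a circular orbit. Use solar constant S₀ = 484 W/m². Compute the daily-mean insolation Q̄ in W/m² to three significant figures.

Q̄ ≈ 108 W/m²

cos H₀ = −tan(-28.6°) tan(+12.300°) = 0.1189, H₀ = 1.4516 rad.
Bracket: H₀ sin φ sin δ + cos φ cos δ sin H₀ = 1.4516×-0.47869×0.21303 + 0.87798×0.97705×0.99291 = -0.148027 + 0.851748 = 0.703721.
Q̄ = (S₀/π) × [bracket] = (484/π) × 0.703721 = 108.4 W/m².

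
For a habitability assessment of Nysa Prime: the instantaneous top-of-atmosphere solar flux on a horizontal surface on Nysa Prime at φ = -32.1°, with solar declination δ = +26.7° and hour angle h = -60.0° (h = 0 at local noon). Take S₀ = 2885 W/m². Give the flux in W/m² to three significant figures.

cos θ_z = sin φ sin δ + cos φ cos δ cos h = -0.238767 + 0.378397 = 0.139630.
Flux = S₀ · cos θ_z = 2885 × 0.139630 = 402.8 W/m².

403 W/m²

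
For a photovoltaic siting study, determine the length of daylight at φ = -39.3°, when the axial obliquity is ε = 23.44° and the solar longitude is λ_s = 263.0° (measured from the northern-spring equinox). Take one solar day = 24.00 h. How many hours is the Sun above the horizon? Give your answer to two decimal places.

Solar declination: sin δ = sin ε · sin λ_s = sin 23.44° × sin 263.0° = -0.39482, so δ = -23.255°.
cos H₀ = −tan φ · tan δ = −tan(-39.3°) × tan(-23.255°) = -0.3517, so H₀ = 1.9302 rad = 110.59°.
Daylight = 2H₀/(2π) × 24.00 h = (1.9302/π) × 24.00 = 14.75 h.

14.75 h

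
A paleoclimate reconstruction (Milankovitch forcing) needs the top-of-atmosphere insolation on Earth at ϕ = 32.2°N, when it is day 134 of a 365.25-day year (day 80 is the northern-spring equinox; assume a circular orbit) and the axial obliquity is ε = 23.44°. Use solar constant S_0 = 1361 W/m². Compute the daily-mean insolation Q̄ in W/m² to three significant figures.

Q̄ ≈ 471 W/m²

Solar longitude: L_s = 360° × (134 − 80)/365.25 = 53.224°.
sin δ = sin 23.44° × sin 53.224° = 0.31862, so δ = +18.580°.
cos h₀ = −tan(+32.2°) tan(+18.580°) = -0.2117, h₀ = 1.7841 rad.
Bracket: h₀ sin ϕ sin δ + cos ϕ cos δ sin h₀ = 1.7841×0.53288×0.31862 + 0.84619×0.94788×0.97734 = 0.302916 + 0.783911 = 1.086827.
Q̄ = (S_0/π) × [bracket] = (1361/π) × 1.086827 = 470.8 W/m².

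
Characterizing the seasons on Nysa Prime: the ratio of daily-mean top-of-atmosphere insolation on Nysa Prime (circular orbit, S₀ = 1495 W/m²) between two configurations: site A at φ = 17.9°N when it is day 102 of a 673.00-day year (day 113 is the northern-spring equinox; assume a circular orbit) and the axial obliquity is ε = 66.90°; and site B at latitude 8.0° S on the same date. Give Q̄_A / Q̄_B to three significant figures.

Q̄_A / Q̄_B ≈ 0.896

— Configuration A (φ=+17.9°):
Solar longitude: λ_s = 360° × (102 − 113)/673.00 = -5.884°, i.e. -5.884° + 360° = 354.116°.
sin δ = sin 66.90° × sin 354.116° = -0.09430, so δ = -5.411°.
cos H₀ = −tan(+17.9°) tan(-5.411°) = 0.0306, H₀ = 1.5402 rad.
Bracket: H₀ sin φ sin δ + cos φ cos δ sin H₀ = 1.5402×0.30736×-0.09430 + 0.95159×0.99554×0.99953 = -0.044641 + 0.946901 = 0.902260.
Q̄ = (S₀/π) × [bracket] = (1495/π) × 0.902260 = 429.36 W/m².
— Configuration B (φ=-8.0°):
cos H₀ = −tan(-8.0°) tan(-5.411°) = -0.0133, H₀ = 1.5841 rad.
Bracket: H₀ sin φ sin δ + cos φ cos δ sin H₀ = 1.5841×-0.13917×-0.09430 + 0.99027×0.99554×0.99991 = 0.020789 + 0.985765 = 1.006554.
Q̄ = (S₀/π) × [bracket] = (1495/π) × 1.006554 = 478.99 W/m².
Ratio Q̄_A / Q̄_B = 429.36 / 478.99 = 0.8964.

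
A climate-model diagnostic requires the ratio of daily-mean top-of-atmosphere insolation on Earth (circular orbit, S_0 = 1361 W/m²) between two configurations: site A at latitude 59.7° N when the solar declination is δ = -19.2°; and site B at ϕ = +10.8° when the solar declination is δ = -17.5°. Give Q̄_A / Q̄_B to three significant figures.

Q̄_A / Q̄_B ≈ 0.139

— Configuration A (ϕ=+59.7°):
cos h₀ = −tan(+59.7°) tan(-19.200°) = 0.5959, h₀ = 0.9324 rad.
Bracket: h₀ sin ϕ sin δ + cos ϕ cos δ sin h₀ = 0.9324×0.86340×-0.32887 + 0.50453×0.94438×0.80303 = -0.264752 + 0.382618 = 0.117866.
Q̄ = (S_0/π) × [bracket] = (1361/π) × 0.117866 = 51.062 W/m².
— Configuration B (ϕ=+10.8°):
cos h₀ = −tan(+10.8°) tan(-17.500°) = 0.0601, h₀ = 1.5106 rad.
Bracket: h₀ sin ϕ sin δ + cos ϕ cos δ sin h₀ = 1.5106×0.18738×-0.30071 + 0.98229×0.95372×0.99819 = -0.085118 + 0.935134 = 0.850016.
Q̄ = (S_0/π) × [bracket] = (1361/π) × 0.850016 = 368.24 W/m².
Ratio Q̄_A / Q̄_B = 51.062 / 368.24 = 0.1387.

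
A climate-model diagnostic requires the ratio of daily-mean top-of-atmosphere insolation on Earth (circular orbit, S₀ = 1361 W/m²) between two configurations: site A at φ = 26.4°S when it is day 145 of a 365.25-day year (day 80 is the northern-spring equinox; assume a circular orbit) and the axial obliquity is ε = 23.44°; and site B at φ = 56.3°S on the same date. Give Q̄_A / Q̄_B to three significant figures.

Q̄_A / Q̄_B ≈ 4.34

— Configuration A (φ=-26.4°):
Solar longitude: λ_s = 360° × (145 − 80)/365.25 = 64.066°.
sin δ = sin 23.44° × sin 64.066° = 0.35773, so δ = +20.961°.
cos H₀ = −tan(-26.4°) tan(+20.961°) = 0.1902, H₀ = 1.3795 rad.
Bracket: H₀ sin φ sin δ + cos φ cos δ sin H₀ = 1.3795×-0.44464×0.35773 + 0.89571×0.93383×0.98175 = -0.219425 + 0.821176 = 0.601751.
Q̄ = (S₀/π) × [bracket] = (1361/π) × 0.601751 = 260.69 W/m².
— Configuration B (φ=-56.3°):
cos H₀ = −tan(-56.3°) tan(+20.961°) = 0.5744, H₀ = 0.9589 rad.
Bracket: H₀ sin φ sin δ + cos φ cos δ sin H₀ = 0.9589×-0.83195×0.35773 + 0.55484×0.93383×0.81857 = -0.285382 + 0.424123 = 0.138741.
Q̄ = (S₀/π) × [bracket] = (1361/π) × 0.138741 = 60.105 W/m².
Ratio Q̄_A / Q̄_B = 260.69 / 60.105 = 4.337.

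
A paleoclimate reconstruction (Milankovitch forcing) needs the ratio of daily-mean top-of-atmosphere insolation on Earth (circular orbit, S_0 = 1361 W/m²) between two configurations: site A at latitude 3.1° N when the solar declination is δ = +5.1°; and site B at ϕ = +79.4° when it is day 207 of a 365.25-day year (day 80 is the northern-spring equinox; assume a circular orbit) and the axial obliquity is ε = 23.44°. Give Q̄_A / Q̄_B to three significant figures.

Q̄_A / Q̄_B ≈ 0.998

— Configuration A (ϕ=+3.1°):
cos h₀ = −tan(+3.1°) tan(+5.100°) = -0.0048, h₀ = 1.5756 rad.
Bracket: h₀ sin ϕ sin δ + cos ϕ cos δ sin h₀ = 1.5756×0.05408×0.08889 + 0.99854×0.99604×0.99999 = 0.007574 + 0.994576 = 1.002150.
Q̄ = (S_0/π) × [bracket] = (1361/π) × 1.002150 = 434.15 W/m².
— Configuration B (ϕ=+79.4°):
Solar longitude: L_s = 360° × (207 − 80)/365.25 = 125.175°.
sin δ = sin 23.44° × sin 125.175° = 0.32515, so δ = +18.975°.
cos h₀ = −tan(+79.4°) tan(+18.975°) = -1.8373 ≤ −1 ⇒ polar day, h₀ = π.
Bracket: h₀ sin ϕ sin δ + cos ϕ cos δ sin h₀ = 3.1416×0.98294×0.32515 + 0.18395×0.94566×0.00000 = 1.004065 + 0.000000 = 1.004065.
Q̄ = (S_0/π) × [bracket] = (1361/π) × 1.004065 = 434.98 W/m².
Ratio Q̄_A / Q̄_B = 434.15 / 434.98 = 0.9981.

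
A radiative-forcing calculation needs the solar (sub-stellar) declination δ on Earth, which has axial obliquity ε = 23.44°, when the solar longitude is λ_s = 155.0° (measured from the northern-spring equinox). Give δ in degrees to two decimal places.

δ = +9.68°

sin δ = sin ε · sin λ_s = sin 23.44° × sin 155.0° = 0.168113.
δ = arcsin(0.168113) = +9.68°.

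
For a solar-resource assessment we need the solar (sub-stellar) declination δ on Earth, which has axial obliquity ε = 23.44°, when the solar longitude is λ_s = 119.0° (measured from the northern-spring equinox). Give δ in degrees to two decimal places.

sin δ = sin ε · sin λ_s = sin 23.44° × sin 119.0° = 0.347914.
δ = arcsin(0.347914) = +20.36°.

δ = +20.36°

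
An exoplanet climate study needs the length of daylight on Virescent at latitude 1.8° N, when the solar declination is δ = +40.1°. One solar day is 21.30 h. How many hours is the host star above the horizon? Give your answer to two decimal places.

10.83 h

cos H₀ = −tan φ · tan δ = −tan(+1.8°) × tan(+40.100°) = -0.0265, so H₀ = 1.5973 rad = 91.52°.
Daylight = 2H₀/(2π) × 21.30 h = (1.5973/π) × 21.30 = 10.83 h.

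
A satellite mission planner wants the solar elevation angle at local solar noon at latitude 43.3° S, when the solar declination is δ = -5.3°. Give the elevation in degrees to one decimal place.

At local noon the hour angle is zero, so the zenith angle equals |φ − δ| = |-43.3° − (-5.300°)| = 38.000°.
Elevation = 90° − 38.000° = 52.0°.

52.0°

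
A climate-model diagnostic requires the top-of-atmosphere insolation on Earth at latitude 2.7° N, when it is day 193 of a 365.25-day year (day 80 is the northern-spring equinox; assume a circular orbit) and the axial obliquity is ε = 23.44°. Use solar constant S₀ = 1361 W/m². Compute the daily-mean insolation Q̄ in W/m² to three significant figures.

Solar longitude: λ_s = 360° × (193 − 80)/365.25 = 111.376°.
sin δ = sin 23.44° × sin 111.376° = 0.37042, so δ = +21.742°.
cos H₀ = −tan(+2.7°) tan(+21.742°) = -0.0188, H₀ = 1.5896 rad.
Bracket: H₀ sin φ sin δ + cos φ cos δ sin H₀ = 1.5896×0.04711×0.37042 + 0.99889×0.92886×0.99982 = 0.027739 + 0.927662 = 0.955401.
Q̄ = (S₀/π) × [bracket] = (1361/π) × 0.955401 = 413.9 W/m².

Q̄ ≈ 414 W/m²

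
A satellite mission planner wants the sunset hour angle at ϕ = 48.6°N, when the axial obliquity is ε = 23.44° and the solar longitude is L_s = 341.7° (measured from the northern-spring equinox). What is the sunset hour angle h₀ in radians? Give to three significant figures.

Solar declination: sin δ = sin ε · sin L_s = sin 23.44° × sin 341.7° = -0.12490, so δ = -7.175°.
cos h₀ = −tan ϕ · tan δ = −tan(+48.6°) × tan(-7.175°) = 0.1428, so h₀ = 1.4275 rad = 81.79°.

h₀ = 1.43 rad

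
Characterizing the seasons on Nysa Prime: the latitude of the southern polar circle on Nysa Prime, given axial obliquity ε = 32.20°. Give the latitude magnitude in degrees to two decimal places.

The polar circle is the lowest latitude that experiences at least one full rotation of continuous darkness at the northern-summer solstice; it lies at |φ| = 90° − ε = 90° − 32.20° = 57.80°.

57.80°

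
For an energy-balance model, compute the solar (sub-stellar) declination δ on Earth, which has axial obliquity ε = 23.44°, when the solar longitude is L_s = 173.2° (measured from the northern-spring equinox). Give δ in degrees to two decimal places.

δ = +2.70°

sin δ = sin ε · sin L_s = sin 23.44° × sin 173.2° = 0.047100.
δ = arcsin(0.047100) = +2.70°.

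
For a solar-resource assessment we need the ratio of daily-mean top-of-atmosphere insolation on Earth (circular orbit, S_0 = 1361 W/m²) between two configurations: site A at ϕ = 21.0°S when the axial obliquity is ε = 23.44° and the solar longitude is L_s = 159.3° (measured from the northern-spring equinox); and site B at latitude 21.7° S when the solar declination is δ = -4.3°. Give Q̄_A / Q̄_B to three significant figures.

Q̄_A / Q̄_B ≈ 0.872

— Configuration A (ϕ=-21.0°):
Solar declination: sin δ = sin ε · sin L_s = sin 23.44° × sin 159.3° = 0.14061, so δ = +8.083°.
cos h₀ = −tan(-21.0°) tan(+8.083°) = 0.0545, h₀ = 1.5163 rad.
Bracket: h₀ sin ϕ sin δ + cos ϕ cos δ sin h₀ = 1.5163×-0.35837×0.14061 + 0.93358×0.99007×0.99851 = -0.076407 + 0.922932 = 0.846525.
Q̄ = (S_0/π) × [bracket] = (1361/π) × 0.846525 = 366.73 W/m².
— Configuration B (ϕ=-21.7°):
cos h₀ = −tan(-21.7°) tan(-4.300°) = -0.0299, h₀ = 1.6007 rad.
Bracket: h₀ sin ϕ sin δ + cos ϕ cos δ sin h₀ = 1.6007×-0.36975×-0.07498 + 0.92913×0.99719×0.99955 = 0.044378 + 0.926102 = 0.970480.
Q̄ = (S_0/π) × [bracket] = (1361/π) × 0.970480 = 420.43 W/m².
Ratio Q̄_A / Q̄_B = 366.73 / 420.43 = 0.8723.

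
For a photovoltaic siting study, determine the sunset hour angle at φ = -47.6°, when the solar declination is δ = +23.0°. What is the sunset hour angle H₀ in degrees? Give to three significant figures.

H₀ = 62.3°

cos H₀ = −tan φ · tan δ = −tan(-47.6°) × tan(+23.000°) = 0.4649, so H₀ = 1.0873 rad = 62.30°.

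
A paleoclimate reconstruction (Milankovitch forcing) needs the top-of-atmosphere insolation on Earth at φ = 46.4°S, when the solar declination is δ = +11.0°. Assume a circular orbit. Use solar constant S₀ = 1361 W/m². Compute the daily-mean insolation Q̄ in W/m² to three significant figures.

cos H₀ = −tan(-46.4°) tan(+11.000°) = 0.2041, H₀ = 1.3652 rad.
Bracket: H₀ sin φ sin δ + cos φ cos δ sin H₀ = 1.3652×-0.72417×0.19081 + 0.68962×0.98163×0.97895 = -0.188642 + 0.662702 = 0.474060.
Q̄ = (S₀/π) × [bracket] = (1361/π) × 0.474060 = 205.4 W/m².

Q̄ ≈ 205 W/m²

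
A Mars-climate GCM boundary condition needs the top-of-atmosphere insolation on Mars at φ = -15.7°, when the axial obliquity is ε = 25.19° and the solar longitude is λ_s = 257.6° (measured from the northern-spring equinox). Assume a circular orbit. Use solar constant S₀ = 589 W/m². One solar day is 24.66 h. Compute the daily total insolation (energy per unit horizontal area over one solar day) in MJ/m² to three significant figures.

17.6 MJ/m²

Solar declination: sin δ = sin ε · sin λ_s = sin 25.19° × sin 257.6° = -0.41569, so δ = -24.563°.
cos H₀ = −tan(-15.7°) tan(-24.563°) = -0.1285, H₀ = 1.6996 rad.
Bracket: H₀ sin φ sin δ + cos φ cos δ sin H₀ = 1.6996×-0.27060×-0.41569 + 0.96269×0.90951×0.99171 = 0.191181 + 0.868318 = 1.059499.
Q̄ = (S₀/π) × [bracket] = (589/π) × 1.059499 = 198.64 W/m².
Daily total = Q̄ × 24.66 h × 3600 s/h = 198.64 × 24.66 × 3600 / 10⁶ = 17.63 MJ/m².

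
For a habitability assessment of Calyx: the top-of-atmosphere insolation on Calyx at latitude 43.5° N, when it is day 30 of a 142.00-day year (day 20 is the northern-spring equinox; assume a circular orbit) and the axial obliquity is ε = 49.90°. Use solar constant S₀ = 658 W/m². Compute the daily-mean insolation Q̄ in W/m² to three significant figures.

Solar longitude: λ_s = 360° × (30 − 20)/142.00 = 25.352°.
sin δ = sin 49.90° × sin 25.352° = 0.32752, so δ = +19.119°.
cos H₀ = −tan(+43.5°) tan(+19.119°) = -0.3290, H₀ = 1.9060 rad.
Bracket: H₀ sin φ sin δ + cos φ cos δ sin H₀ = 1.9060×0.68835×0.32752 + 0.72537×0.94484×0.94435 = 0.429705 + 0.647218 = 1.076923.
Q̄ = (S₀/π) × [bracket] = (658/π) × 1.076923 = 225.6 W/m².

Q̄ ≈ 226 W/m²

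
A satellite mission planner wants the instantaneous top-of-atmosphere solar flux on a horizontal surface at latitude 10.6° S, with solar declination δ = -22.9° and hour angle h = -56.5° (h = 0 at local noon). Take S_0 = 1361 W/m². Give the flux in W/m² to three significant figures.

778 W/m²

cos θ_z = sin ϕ sin δ + cos ϕ cos δ cos h = 0.071580 + 0.499760 = 0.571340.
Flux = S_0 · cos θ_z = 1361 × 0.571340 = 777.6 W/m².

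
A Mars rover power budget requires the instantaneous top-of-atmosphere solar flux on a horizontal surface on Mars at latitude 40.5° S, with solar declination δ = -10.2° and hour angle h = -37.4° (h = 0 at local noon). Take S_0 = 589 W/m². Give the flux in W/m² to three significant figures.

cos θ_z = sin ϕ sin δ + cos ϕ cos δ cos h = 0.115007 + 0.594531 = 0.709538.
Flux = S_0 · cos θ_z = 589 × 0.709538 = 417.9 W/m².

418 W/m²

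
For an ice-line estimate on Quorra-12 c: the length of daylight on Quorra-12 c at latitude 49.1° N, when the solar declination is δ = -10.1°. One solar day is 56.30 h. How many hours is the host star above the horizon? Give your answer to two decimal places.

24.44 h

cos H₀ = −tan φ · tan δ = −tan(+49.1°) × tan(-10.100°) = 0.2056, so H₀ = 1.3637 rad = 78.13°.
Daylight = 2H₀/(2π) × 56.30 h = (1.3637/π) × 56.30 = 24.44 h.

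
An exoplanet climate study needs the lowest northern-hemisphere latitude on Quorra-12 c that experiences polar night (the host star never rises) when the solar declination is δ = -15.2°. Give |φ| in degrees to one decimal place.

Polar night requires cos H₀ = −tan φ tan δ ≥ 1, i.e. tan φ tan δ ≤ −1.
The boundary is |tan φ| · |tan δ| = 1, so |φ| = 90° − |δ| = 90° − 15.2° = 74.8° in the northern hemisphere.

|φ| = 74.8°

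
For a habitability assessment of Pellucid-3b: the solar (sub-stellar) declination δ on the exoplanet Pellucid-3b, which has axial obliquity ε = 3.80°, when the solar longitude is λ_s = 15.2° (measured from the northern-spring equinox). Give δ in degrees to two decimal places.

δ = +1.00°

sin δ = sin ε · sin λ_s = sin 3.80° × sin 15.2° = 0.017376.
δ = arcsin(0.017376) = +1.00°.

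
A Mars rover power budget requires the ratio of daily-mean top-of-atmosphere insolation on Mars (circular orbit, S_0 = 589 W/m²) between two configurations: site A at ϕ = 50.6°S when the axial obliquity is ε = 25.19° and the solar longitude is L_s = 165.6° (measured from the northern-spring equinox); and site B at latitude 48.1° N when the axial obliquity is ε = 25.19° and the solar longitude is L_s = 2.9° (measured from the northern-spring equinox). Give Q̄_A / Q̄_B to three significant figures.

— Configuration A (ϕ=-50.6°):
Solar declination: sin δ = sin ε · sin L_s = sin 25.19° × sin 165.6° = 0.10585, so δ = +6.076°.
cos h₀ = −tan(-50.6°) tan(+6.076°) = 0.1296, h₀ = 1.4408 rad.
Bracket: h₀ sin ϕ sin δ + cos ϕ cos δ sin h₀ = 1.4408×-0.77273×0.10585 + 0.63473×0.99438×0.99157 = -0.117848 + 0.625842 = 0.507994.
Q̄ = (S_0/π) × [bracket] = (589/π) × 0.507994 = 95.241 W/m².
— Configuration B (ϕ=+48.1°):
Solar declination: sin δ = sin ε · sin L_s = sin 25.19° × sin 2.9° = 0.02153, so δ = +1.234°.
cos h₀ = −tan(+48.1°) tan(+1.234°) = -0.0240, h₀ = 1.5948 rad.
Bracket: h₀ sin ϕ sin δ + cos ϕ cos δ sin h₀ = 1.5948×0.74431×0.02153 + 0.66783×0.99977×0.99971 = 0.025557 + 0.667483 = 0.693040.
Q̄ = (S_0/π) × [bracket] = (589/π) × 0.693040 = 129.93 W/m².
Ratio Q̄_A / Q̄_B = 95.241 / 129.93 = 0.7330.

Q̄_A / Q̄_B ≈ 0.733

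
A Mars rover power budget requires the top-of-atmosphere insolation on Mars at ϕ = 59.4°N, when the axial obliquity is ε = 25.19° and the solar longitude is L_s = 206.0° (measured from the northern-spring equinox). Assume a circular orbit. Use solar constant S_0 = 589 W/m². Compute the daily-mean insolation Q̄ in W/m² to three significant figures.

Solar declination: sin δ = sin ε · sin L_s = sin 25.19° × sin 206.0° = -0.18658, so δ = -10.753°.
cos h₀ = −tan(+59.4°) tan(-10.753°) = 0.3211, h₀ = 1.2439 rad.
Bracket: h₀ sin ϕ sin δ + cos ϕ cos δ sin h₀ = 1.2439×0.86074×-0.18658 + 0.50904×0.98244×0.94704 = -0.199766 + 0.473616 = 0.273850.
Q̄ = (S_0/π) × [bracket] = (589/π) × 0.273850 = 51.34 W/m².

Q̄ ≈ 51.3 W/m²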